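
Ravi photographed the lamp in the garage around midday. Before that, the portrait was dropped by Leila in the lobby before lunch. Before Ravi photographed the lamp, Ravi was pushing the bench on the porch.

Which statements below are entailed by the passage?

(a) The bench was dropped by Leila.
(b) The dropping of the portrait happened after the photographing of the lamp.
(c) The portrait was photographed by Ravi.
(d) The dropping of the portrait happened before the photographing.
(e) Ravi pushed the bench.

(a) Not entailed — Leila dropped the portrait, not the bench; the bench belongs to the pushing event.
(b) Not entailed — the narrative places the dropping before the photographing, not after.
(c) Not entailed — Ravi photographed the lamp, not the portrait; the portrait belongs to the dropping event.
(d) Entailed — the narrative places the dropping before the photographing.
(e) Entailed — 'push' is an activity; 'was pushing' entails that some pushing happened, so 'pushed' holds.

(d), (e)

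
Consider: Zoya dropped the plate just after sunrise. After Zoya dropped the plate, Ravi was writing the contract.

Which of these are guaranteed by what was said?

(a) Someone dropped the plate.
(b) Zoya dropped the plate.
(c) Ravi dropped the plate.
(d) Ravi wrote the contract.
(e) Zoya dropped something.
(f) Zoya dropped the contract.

(a), (b), (e)

(a) Entailed — this follows by dropping conjuncts from the dropping event's description.
(b) Entailed — every conjunct here is already in the original dropping event.
(c) Not entailed — the passage has Zoya dropping the plate, not Ravi.
(d) Not entailed — 'was writing' is progressive on an accomplishment; it does not entail the completed 'wrote'.
(e) Entailed — every conjunct here is already in the original dropping event.
(f) Not entailed — Zoya dropped the plate, not the contract; the contract belongs to the writing event.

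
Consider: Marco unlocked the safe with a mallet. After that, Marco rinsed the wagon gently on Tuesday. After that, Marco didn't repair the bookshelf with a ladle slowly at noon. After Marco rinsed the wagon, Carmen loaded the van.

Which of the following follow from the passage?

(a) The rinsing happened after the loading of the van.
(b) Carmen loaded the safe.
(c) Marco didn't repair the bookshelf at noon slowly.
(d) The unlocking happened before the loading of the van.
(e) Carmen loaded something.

(d), (e)

(a) Not entailed — the narrative places the rinsing before the loading, not after.
(b) Not entailed — Carmen loaded the van, not the safe; the safe belongs to the unlocking event.
(c) Not entailed — dropping 'with a ladle' under negation is not valid — the original leaves open that Marco repaired the bookshelf some other way.
(d) Entailed — the narrative places the unlocking before the loading.
(e) Entailed — every conjunct here is already in the original loading event.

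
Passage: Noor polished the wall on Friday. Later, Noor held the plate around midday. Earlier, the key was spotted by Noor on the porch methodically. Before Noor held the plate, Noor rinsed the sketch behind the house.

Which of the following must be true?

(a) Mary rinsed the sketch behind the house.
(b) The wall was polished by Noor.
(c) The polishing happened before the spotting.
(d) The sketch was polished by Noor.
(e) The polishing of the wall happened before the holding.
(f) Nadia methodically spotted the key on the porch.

(b), (e)

(a) Not entailed — the passage has Noor rinsing the sketch, not Mary.
(b) Entailed — dropping 'on Friday' leaves a sub-description the original still satisfies.
(c) Not entailed — the narrative doesn't order the polishing relative to the spotting.
(d) Not entailed — Noor polished the wall, not the sketch; the sketch belongs to the rinsing event.
(e) Entailed — the narrative places the polishing before the holding.
(f) Not entailed — the passage has Noor spotting the key, not Nadia.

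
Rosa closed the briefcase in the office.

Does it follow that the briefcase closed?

yes

'Rosa closed the briefcase' is the causative; it entails the inchoative 'the briefcase closed'.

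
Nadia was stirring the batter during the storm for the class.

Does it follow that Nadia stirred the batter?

'stir' is atelic; if Nadia was stirring the batter, then Nadia stirred the batter (for some time).

yes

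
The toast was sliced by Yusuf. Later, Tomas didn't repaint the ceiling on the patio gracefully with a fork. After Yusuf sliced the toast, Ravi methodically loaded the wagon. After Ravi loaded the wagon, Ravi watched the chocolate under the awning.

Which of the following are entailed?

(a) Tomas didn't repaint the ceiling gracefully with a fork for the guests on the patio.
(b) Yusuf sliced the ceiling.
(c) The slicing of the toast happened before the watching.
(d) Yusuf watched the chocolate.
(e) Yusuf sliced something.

(a), (c), (e)

(a) Entailed — under negation, adding a further restriction is entailed: if no such repainting event occurred, none occurred for the guests either.
(b) Not entailed — Yusuf sliced the toast, not the ceiling; the ceiling belongs to the repainting event.
(c) Entailed — the narrative places the slicing before the watching.
(d) Not entailed — the passage has Ravi watching the chocolate, not Yusuf.
(e) Entailed — every conjunct here is already in the original slicing event.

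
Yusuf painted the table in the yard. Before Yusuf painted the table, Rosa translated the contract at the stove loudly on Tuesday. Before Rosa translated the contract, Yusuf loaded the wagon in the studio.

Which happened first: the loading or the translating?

the loading

The connectives place the loading before the translating.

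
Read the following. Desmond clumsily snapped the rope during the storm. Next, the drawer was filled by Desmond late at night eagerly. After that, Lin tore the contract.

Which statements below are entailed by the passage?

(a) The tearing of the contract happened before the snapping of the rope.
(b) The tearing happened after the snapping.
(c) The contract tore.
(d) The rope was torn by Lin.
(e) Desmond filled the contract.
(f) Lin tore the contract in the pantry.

(a) Not entailed — the narrative places the snapping before the tearing, not after.
(b) Entailed — the narrative places the snapping before the tearing.
(c) Entailed — 'Lin tore the contract' is causative; it entails the inchoative 'the contract tore'.
(d) Not entailed — Lin tore the contract, not the rope; the rope belongs to the snapping event.
(e) Not entailed — Desmond filled the drawer, not the contract; the contract belongs to the tearing event.
(f) Not entailed — 'in the pantry' adds information not in the original event.

(b), (c)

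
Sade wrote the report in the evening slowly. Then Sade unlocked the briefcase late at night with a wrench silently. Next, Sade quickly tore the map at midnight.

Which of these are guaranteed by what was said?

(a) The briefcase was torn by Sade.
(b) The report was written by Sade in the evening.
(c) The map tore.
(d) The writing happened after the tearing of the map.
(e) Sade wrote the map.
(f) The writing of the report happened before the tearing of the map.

(a) Not entailed — Sade tore the map, not the briefcase; the briefcase belongs to the unlocking event.
(b) Entailed — every conjunct here is already in the original writing event.
(c) Entailed — 'Sade tore the map' is causative; it entails the inchoative 'the map tore'.
(d) Not entailed — the narrative places the writing before the tearing, not after.
(e) Not entailed — Sade wrote the report, not the map; the map belongs to the tearing event.
(f) Entailed — the narrative places the writing before the tearing.

(b), (c), (f)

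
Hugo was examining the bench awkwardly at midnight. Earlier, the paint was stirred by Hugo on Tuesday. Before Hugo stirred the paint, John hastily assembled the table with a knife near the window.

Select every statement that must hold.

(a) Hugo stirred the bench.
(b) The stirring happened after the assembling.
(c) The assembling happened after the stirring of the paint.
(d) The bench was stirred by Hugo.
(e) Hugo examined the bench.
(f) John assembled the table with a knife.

(a) Not entailed — Hugo stirred the paint, not the bench; the bench belongs to the examining event.
(b) Entailed — the narrative places the assembling before the stirring.
(c) Not entailed — the narrative places the assembling before the stirring, not after.
(d) Not entailed — Hugo stirred the paint, not the bench; the bench belongs to the examining event.
(e) Entailed — 'examine' is an activity; 'was examining' entails that some examining happened, so 'examined' holds.
(f) Entailed — dropping 'near the window', 'hastily' leaves a sub-description the original still satisfies.

(b), (e), (f)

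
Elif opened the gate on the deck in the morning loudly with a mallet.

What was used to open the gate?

'with a mallet' marks the instrument of the opening event.

a mallet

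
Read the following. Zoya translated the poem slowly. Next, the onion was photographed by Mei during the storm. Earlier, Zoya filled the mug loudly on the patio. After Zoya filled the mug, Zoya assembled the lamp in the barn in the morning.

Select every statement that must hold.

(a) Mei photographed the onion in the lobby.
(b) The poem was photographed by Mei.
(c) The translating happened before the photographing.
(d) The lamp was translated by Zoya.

(c)

(a) Not entailed — 'in the lobby' adds information not in the original event.
(b) Not entailed — Mei photographed the onion, not the poem; the poem belongs to the translating event.
(c) Entailed — the narrative places the translating before the photographing.
(d) Not entailed — Zoya translated the poem, not the lamp; the lamp belongs to the assembling event.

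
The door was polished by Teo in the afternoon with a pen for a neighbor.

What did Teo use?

a pen

'with a pen' marks the instrument of the polishing event.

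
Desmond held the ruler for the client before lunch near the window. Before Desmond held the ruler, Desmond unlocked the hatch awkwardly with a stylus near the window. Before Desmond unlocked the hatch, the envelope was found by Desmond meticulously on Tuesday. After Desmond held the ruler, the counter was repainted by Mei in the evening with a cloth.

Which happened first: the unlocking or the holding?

the unlocking

The connectives place the unlocking before the holding.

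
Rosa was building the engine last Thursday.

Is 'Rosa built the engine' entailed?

no

'was building' is progressive; for an accomplishment like 'build the engine', it doesn't entail completion.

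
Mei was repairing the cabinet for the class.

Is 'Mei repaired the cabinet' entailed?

no

'was repairing' is progressive; for an accomplishment like 'repair the cabinet', it doesn't entail completion.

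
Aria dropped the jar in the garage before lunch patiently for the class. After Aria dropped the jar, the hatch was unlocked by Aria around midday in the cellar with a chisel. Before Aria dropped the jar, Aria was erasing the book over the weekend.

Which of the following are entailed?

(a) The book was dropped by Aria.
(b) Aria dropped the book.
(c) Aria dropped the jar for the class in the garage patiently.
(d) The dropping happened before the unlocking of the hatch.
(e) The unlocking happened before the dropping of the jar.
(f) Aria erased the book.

(a) Not entailed — Aria dropped the jar, not the book; the book belongs to the erasing event.
(b) Not entailed — Aria dropped the jar, not the book; the book belongs to the erasing event.
(c) Entailed — every conjunct here is already in the original dropping event.
(d) Entailed — the narrative places the dropping before the unlocking.
(e) Not entailed — the narrative places the dropping before the unlocking, not after.
(f) Not entailed — 'was erasing' is progressive on an accomplishment; it does not entail the completed 'erased'.

(c), (d)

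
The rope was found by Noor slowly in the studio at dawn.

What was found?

'the rope' marks the patient of the finding event.

the rope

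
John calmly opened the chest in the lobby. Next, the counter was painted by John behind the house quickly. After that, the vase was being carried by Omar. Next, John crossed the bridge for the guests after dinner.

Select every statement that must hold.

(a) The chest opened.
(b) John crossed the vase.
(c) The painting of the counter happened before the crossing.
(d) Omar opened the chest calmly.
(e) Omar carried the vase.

(a), (c), (e)

(a) Entailed — 'John opened the chest' is causative; it entails the inchoative 'the chest opened'.
(b) Not entailed — John crossed the bridge, not the vase; the vase belongs to the carrying event.
(c) Entailed — the narrative places the painting before the crossing.
(d) Not entailed — the passage has John opening the chest, not Omar.
(e) Entailed — 'carry' is an activity; 'was carrying' entails that some carrying happened, so 'carried' holds.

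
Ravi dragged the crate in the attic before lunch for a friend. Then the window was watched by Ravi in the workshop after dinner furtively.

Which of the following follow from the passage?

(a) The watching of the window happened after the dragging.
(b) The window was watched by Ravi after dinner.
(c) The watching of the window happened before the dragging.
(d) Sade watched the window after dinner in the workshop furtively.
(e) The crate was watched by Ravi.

(a), (b)

(a) Entailed — the narrative places the dragging before the watching.
(b) Entailed — this follows by dropping conjuncts from the watching event's description.
(c) Not entailed — the narrative places the dragging before the watching, not after.
(d) Not entailed — the passage has Ravi watching the window, not Sade.
(e) Not entailed — Ravi watched the window, not the crate; the crate belongs to the dragging event.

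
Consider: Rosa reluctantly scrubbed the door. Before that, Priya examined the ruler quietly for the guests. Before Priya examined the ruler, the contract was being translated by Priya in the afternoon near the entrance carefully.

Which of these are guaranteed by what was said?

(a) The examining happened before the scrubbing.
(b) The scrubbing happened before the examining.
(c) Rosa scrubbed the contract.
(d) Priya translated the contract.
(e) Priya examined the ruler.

(a), (e)

(a) Entailed — the narrative places the examining before the scrubbing.
(b) Not entailed — the narrative places the examining before the scrubbing, not after.
(c) Not entailed — Rosa scrubbed the door, not the contract; the contract belongs to the translating event.
(d) Not entailed — 'was translating' is progressive on an accomplishment; it does not entail the completed 'translated'.
(e) Entailed — every conjunct here is already in the original examining event.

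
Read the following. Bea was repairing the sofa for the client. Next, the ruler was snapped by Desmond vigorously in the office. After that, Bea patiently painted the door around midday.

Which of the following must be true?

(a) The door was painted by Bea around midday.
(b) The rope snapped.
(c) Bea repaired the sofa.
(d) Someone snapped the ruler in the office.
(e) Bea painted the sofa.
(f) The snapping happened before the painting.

(a) Entailed — the original entails any weakening of itself; this just drops 'patiently'.
(b) Not entailed — the ruler is what snapped, not the rope.
(c) Not entailed — 'was repairing' is progressive on an accomplishment; it does not entail the completed 'repaired'.
(d) Entailed — this follows by dropping conjuncts from the snapping event's description.
(e) Not entailed — Bea painted the door, not the sofa; the sofa belongs to the repairing event.
(f) Entailed — the narrative places the snapping before the painting.

(a), (d), (f)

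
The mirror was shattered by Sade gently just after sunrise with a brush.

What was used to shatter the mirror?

'with a brush' marks the instrument of the shattering event.

a brush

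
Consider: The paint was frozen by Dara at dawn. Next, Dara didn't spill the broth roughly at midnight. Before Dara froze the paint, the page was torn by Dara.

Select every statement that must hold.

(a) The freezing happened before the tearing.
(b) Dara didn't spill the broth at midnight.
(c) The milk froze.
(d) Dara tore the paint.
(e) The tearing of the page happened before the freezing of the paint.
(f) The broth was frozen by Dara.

(a) Not entailed — the narrative places the tearing before the freezing, not after.
(b) Not entailed — dropping 'roughly' under negation is not valid — the original leaves open that Dara spilled the broth some other way.
(c) Not entailed — the paint is what froze, not the milk.
(d) Not entailed — Dara tore the page, not the paint; the paint belongs to the freezing event.
(e) Entailed — the narrative places the tearing before the freezing.
(f) Not entailed — Dara froze the paint, not the broth; the broth belongs to the spilling event.

(e)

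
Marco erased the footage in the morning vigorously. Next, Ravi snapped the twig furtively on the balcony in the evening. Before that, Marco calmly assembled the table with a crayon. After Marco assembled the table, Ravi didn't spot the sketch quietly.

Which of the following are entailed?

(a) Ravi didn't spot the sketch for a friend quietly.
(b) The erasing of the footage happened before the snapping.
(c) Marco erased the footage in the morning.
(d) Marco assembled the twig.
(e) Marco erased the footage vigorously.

(a), (b), (c), (e)

(a) Entailed — under negation, adding a further restriction is entailed: if no such spotting event occurred, none occurred for a friend either.
(b) Entailed — the narrative places the erasing before the snapping.
(c) Entailed — the original entails any weakening of itself; this just drops 'vigorously'.
(d) Not entailed — Marco assembled the table, not the twig; the twig belongs to the snapping event.
(e) Entailed — this follows by dropping conjuncts from the erasing event's description.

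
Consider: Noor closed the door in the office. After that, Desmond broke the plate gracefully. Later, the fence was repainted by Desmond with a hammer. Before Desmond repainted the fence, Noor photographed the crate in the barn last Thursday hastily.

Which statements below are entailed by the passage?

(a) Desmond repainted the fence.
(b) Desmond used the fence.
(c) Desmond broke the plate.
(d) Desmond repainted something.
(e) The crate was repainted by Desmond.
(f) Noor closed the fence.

(a), (c), (d)

(a) Entailed — this follows by dropping conjuncts from the repainting event's description.
(b) Not entailed — the fence is the patient, not an instrument — Desmond used a hammer.
(c) Entailed — the original entails any weakening of itself; this just drops 'gracefully'.
(d) Entailed — this follows by dropping conjuncts from the repainting event's description.
(e) Not entailed — Desmond repainted the fence, not the crate; the crate belongs to the photographing event.
(f) Not entailed — Noor closed the door, not the fence; the fence belongs to the repainting event.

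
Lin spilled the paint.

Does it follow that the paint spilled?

'Lin spilled the paint' is the causative; it entails the inchoative 'the paint spilled'.

yes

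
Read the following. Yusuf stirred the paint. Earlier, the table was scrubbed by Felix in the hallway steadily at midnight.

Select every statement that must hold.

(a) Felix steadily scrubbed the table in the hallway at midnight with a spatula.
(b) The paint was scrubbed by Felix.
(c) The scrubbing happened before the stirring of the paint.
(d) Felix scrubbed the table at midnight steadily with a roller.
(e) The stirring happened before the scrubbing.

(c)

(a) Not entailed — 'with a spatula' adds information not in the original event.
(b) Not entailed — Felix scrubbed the table, not the paint; the paint belongs to the stirring event.
(c) Entailed — the narrative places the scrubbing before the stirring.
(d) Not entailed — 'with a roller' adds information not in the original event.
(e) Not entailed — the narrative places the scrubbing before the stirring, not after.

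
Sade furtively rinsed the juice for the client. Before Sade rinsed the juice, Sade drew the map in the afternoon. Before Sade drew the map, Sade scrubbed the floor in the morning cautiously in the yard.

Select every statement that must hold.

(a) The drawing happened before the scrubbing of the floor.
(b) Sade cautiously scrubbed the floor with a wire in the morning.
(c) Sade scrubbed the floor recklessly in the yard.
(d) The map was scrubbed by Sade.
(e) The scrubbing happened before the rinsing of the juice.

(a) Not entailed — the narrative places the scrubbing before the drawing, not after.
(b) Not entailed — 'with a wire' adds information not in the original event.
(c) Not entailed — 'recklessly' adds a manner not in (and inconsistent with) the original.
(d) Not entailed — Sade scrubbed the floor, not the map; the map belongs to the drawing event.
(e) Entailed — the narrative places the scrubbing before the rinsing.

(e)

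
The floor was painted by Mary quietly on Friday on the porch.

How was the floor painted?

'quietly' marks the manner of the painting event.

quietly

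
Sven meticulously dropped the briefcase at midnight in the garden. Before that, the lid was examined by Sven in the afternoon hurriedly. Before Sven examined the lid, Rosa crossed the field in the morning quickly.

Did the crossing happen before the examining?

The narrative orders the crossing before the examining.

yes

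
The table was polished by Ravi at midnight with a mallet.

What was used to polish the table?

a mallet

'with a mallet' marks the instrument of the polishing event.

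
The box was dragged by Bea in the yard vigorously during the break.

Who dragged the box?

Bea

'Bea' marks the agent of the dragging event.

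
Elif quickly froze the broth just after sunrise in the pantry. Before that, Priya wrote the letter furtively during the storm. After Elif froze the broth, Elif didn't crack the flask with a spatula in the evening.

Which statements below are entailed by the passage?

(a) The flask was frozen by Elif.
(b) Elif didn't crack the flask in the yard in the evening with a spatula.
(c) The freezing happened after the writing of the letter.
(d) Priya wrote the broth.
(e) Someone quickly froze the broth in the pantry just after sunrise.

(b), (c), (e)

(a) Not entailed — Elif froze the broth, not the flask; the flask belongs to the cracking event.
(b) Entailed — under negation, adding a further restriction is entailed: if no such cracking event occurred, none occurred in the yard either.
(c) Entailed — the narrative places the writing before the freezing.
(d) Not entailed — Priya wrote the letter, not the broth; the broth belongs to the freezing event.
(e) Entailed — every conjunct here is already in the original freezing event.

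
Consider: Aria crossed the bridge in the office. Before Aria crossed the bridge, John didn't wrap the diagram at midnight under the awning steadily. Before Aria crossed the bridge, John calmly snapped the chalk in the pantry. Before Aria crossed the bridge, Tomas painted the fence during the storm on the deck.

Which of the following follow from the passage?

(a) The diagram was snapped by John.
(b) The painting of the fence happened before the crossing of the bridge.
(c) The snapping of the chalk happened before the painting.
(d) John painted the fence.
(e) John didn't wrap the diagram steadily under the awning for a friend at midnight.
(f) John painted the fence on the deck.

(b), (e)

(a) Not entailed — John snapped the chalk, not the diagram; the diagram belongs to the wrapping event.
(b) Entailed — the narrative places the painting before the crossing.
(c) Not entailed — the narrative doesn't order the snapping relative to the painting.
(d) Not entailed — the passage has Tomas painting the fence, not John.
(e) Entailed — under negation, adding a further restriction is entailed: if no such wrapping event occurred, none occurred for a friend either.
(f) Not entailed — the passage has Tomas painting the fence, not John.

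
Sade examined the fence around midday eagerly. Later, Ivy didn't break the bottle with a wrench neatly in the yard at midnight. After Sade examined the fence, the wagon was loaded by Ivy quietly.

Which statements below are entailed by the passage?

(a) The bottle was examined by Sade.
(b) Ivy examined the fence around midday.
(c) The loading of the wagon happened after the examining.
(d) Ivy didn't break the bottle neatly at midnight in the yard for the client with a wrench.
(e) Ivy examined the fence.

(c), (d)

(a) Not entailed — Sade examined the fence, not the bottle; the bottle belongs to the breaking event.
(b) Not entailed — the passage has Sade examining the fence, not Ivy.
(c) Entailed — the narrative places the examining before the loading.
(d) Entailed — under negation, adding a further restriction is entailed: if no such breaking event occurred, none occurred for the client either.
(e) Not entailed — the passage has Sade examining the fence, not Ivy.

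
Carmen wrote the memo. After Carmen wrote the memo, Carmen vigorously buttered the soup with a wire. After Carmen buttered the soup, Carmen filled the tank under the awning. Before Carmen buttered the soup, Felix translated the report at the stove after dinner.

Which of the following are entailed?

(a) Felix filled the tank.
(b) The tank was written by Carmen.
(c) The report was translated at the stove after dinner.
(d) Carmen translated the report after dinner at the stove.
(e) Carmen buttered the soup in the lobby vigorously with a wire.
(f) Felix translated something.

(a) Not entailed — the passage has Carmen filling the tank, not Felix.
(b) Not entailed — Carmen wrote the memo, not the tank; the tank belongs to the filling event.
(c) Entailed — generalizing the agent leaves a sub-description the original still satisfies.
(d) Not entailed — the passage has Felix translating the report, not Carmen.
(e) Not entailed — 'in the lobby' adds information not in the original event.
(f) Entailed — the original entails any weakening of itself; this just drops 'after dinner', 'at the stove' and generalizes the patient.

(c), (f)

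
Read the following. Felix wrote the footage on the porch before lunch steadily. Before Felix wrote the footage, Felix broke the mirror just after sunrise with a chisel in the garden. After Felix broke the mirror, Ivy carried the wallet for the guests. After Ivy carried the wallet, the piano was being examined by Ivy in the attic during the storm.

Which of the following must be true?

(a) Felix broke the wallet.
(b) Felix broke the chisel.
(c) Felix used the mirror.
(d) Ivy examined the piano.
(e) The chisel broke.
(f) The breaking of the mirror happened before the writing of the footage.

(a) Not entailed — Felix broke the mirror, not the wallet; the wallet belongs to the carrying event.
(b) Not entailed — the chisel is the instrument, not what was broken.
(c) Not entailed — the mirror is the patient, not an instrument — Felix used a chisel.
(d) Entailed — 'examine' is an activity; 'was examining' entails that some examining happened, so 'examined' holds.
(e) Not entailed — the mirror is what broke, not the chisel.
(f) Entailed — the narrative places the breaking before the writing.

(d), (f)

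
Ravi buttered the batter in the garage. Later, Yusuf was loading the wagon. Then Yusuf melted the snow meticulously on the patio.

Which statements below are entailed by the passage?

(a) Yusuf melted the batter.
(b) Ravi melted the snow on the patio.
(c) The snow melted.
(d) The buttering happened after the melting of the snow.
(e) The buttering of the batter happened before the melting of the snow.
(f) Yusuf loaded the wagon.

(a) Not entailed — Yusuf melted the snow, not the batter; the batter belongs to the buttering event.
(b) Not entailed — the passage has Yusuf melting the snow, not Ravi.
(c) Entailed — 'Yusuf melted the snow' is causative; it entails the inchoative 'the snow melted'.
(d) Not entailed — the narrative places the buttering before the melting, not after.
(e) Entailed — the narrative places the buttering before the melting.
(f) Not entailed — 'was loading' is progressive on an accomplishment; it does not entail the completed 'loaded'.

(c), (e)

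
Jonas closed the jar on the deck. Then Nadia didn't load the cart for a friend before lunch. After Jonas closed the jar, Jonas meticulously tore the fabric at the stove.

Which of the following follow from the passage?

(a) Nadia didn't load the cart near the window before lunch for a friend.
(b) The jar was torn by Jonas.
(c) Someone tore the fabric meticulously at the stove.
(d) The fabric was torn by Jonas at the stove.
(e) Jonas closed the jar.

(a) Entailed — under negation, adding a further restriction is entailed: if no such loading event occurred, none occurred near the window either.
(b) Not entailed — Jonas tore the fabric, not the jar; the jar belongs to the closing event.
(c) Entailed — every conjunct here is already in the original tearing event.
(d) Entailed — the original entails any weakening of itself; this just drops 'meticulously'.
(e) Entailed — the original entails any weakening of itself; this just drops 'on the deck'.

(a), (c), (d), (e)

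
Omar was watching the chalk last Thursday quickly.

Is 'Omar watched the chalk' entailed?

yes

'watch' is atelic; if Omar was watching the chalk, then Omar watched the chalk (for some time).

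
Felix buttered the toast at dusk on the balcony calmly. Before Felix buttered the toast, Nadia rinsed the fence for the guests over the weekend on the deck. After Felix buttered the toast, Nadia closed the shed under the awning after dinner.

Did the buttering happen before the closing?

yes

The narrative orders the buttering before the closing.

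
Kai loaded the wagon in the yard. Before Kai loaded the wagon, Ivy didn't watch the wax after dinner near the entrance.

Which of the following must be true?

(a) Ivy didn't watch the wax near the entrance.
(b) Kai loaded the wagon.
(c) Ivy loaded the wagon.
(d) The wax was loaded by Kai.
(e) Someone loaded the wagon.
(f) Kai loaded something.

(b), (e), (f)

(a) Not entailed — dropping 'after dinner' under negation is not valid — the original leaves open that Ivy watched the wax some other way.
(b) Entailed — dropping 'in the yard' leaves a sub-description the original still satisfies.
(c) Not entailed — the passage has Kai loading the wagon, not Ivy.
(d) Not entailed — Kai loaded the wagon, not the wax; the wax belongs to the watching event.
(e) Entailed — this follows by dropping conjuncts from the loading event's description.
(f) Entailed — dropping 'in the yard' and generalizing the patient leaves a sub-description the original still satisfies.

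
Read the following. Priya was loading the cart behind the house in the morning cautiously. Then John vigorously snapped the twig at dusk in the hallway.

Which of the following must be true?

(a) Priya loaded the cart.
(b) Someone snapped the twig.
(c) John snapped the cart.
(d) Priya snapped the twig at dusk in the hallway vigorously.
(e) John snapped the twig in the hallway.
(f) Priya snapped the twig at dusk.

(b), (e)

(a) Not entailed — 'was loading' is progressive on an accomplishment; it does not entail the completed 'loaded'.
(b) Entailed — this follows by dropping conjuncts from the snapping event's description.
(c) Not entailed — John snapped the twig, not the cart; the cart belongs to the loading event.
(d) Not entailed — the passage has John snapping the twig, not Priya.
(e) Entailed — the original entails any weakening of itself; this just drops 'at dusk', 'vigorously'.
(f) Not entailed — the passage has John snapping the twig, not Priya.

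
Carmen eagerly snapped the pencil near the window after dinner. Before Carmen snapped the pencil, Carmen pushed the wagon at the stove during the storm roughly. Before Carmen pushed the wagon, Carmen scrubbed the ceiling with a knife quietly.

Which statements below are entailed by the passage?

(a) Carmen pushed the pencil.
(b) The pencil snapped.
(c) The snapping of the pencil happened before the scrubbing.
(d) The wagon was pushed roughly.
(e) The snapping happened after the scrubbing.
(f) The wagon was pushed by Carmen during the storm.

(a) Not entailed — Carmen pushed the wagon, not the pencil; the pencil belongs to the snapping event.
(b) Entailed — 'Carmen snapped the pencil' is causative; it entails the inchoative 'the pencil snapped'.
(c) Not entailed — the narrative places the scrubbing before the snapping, not after.
(d) Entailed — this follows by dropping conjuncts from the pushing event's description.
(e) Entailed — the narrative places the scrubbing before the snapping.
(f) Entailed — every conjunct here is already in the original pushing event.

(b), (d), (e), (f)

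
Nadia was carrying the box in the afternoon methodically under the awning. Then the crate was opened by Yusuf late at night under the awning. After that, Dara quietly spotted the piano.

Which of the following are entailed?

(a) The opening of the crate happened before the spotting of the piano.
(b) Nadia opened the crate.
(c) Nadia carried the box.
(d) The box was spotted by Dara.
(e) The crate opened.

(a), (c), (e)

(a) Entailed — the narrative places the opening before the spotting.
(b) Not entailed — the passage has Yusuf opening the crate, not Nadia.
(c) Entailed — 'carry' is an activity; 'was carrying' entails that some carrying happened, so 'carried' holds.
(d) Not entailed — Dara spotted the piano, not the box; the box belongs to the carrying event.
(e) Entailed — 'Yusuf opened the crate' is causative; it entails the inchoative 'the crate opened'.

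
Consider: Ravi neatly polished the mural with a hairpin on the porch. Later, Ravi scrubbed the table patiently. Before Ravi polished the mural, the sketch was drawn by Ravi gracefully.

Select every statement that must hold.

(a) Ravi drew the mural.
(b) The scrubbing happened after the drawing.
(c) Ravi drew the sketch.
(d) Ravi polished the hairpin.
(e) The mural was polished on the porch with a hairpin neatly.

(a) Not entailed — Ravi drew the sketch, not the mural; the mural belongs to the polishing event.
(b) Entailed — the narrative places the drawing before the scrubbing.
(c) Entailed — this follows by dropping conjuncts from the drawing event's description.
(d) Not entailed — the hairpin is the instrument, not what was polished.
(e) Entailed — every conjunct here is already in the original polishing event.

(b), (c), (e)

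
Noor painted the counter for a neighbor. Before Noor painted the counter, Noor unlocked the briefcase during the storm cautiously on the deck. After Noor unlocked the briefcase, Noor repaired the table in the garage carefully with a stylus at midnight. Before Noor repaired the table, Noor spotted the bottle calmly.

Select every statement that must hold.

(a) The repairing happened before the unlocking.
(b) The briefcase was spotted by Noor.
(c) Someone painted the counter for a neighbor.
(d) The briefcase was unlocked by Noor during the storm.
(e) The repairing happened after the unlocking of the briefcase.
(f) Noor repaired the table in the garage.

(a) Not entailed — the narrative places the unlocking before the repairing, not after.
(b) Not entailed — Noor spotted the bottle, not the briefcase; the briefcase belongs to the unlocking event.
(c) Entailed — the original entails any weakening of itself; this just generalizes the agent.
(d) Entailed — dropping 'cautiously', 'on the deck' leaves a sub-description the original still satisfies.
(e) Entailed — the narrative places the unlocking before the repairing.
(f) Entailed — this follows by dropping conjuncts from the repairing event's description.

(c), (d), (e), (f)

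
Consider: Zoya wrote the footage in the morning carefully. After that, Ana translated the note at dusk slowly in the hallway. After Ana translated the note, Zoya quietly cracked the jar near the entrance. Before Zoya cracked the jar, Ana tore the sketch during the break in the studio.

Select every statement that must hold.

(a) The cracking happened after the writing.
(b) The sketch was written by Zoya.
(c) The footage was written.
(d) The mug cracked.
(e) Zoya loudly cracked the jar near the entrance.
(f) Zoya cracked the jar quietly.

(a) Entailed — the narrative places the writing before the cracking.
(b) Not entailed — Zoya wrote the footage, not the sketch; the sketch belongs to the tearing event.
(c) Entailed — the original entails any weakening of itself; this just drops 'carefully', 'in the morning' and generalizes the agent.
(d) Not entailed — the jar is what cracked, not the mug.
(e) Not entailed — 'loudly' adds a manner not in (and inconsistent with) the original.
(f) Entailed — dropping 'near the entrance' leaves a sub-description the original still satisfies.

(a), (c), (f)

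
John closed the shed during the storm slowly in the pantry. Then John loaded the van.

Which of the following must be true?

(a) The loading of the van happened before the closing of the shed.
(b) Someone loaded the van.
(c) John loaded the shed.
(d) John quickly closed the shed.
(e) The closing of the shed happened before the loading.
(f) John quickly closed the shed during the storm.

(b), (e)

(a) Not entailed — the narrative places the closing before the loading, not after.
(b) Entailed — generalizing the agent leaves a sub-description the original still satisfies.
(c) Not entailed — John loaded the van, not the shed; the shed belongs to the closing event.
(d) Not entailed — 'quickly' adds a manner not in (and inconsistent with) the original.
(e) Entailed — the narrative places the closing before the loading.
(f) Not entailed — 'quickly' adds a manner not in (and inconsistent with) the original.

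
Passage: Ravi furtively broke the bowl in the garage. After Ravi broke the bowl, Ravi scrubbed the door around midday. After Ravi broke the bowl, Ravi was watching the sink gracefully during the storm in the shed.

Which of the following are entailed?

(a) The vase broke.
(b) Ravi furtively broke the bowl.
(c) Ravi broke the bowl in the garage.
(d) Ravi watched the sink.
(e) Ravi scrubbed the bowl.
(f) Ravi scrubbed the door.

(b), (c), (d), (f)

(a) Not entailed — the bowl is what broke, not the vase.
(b) Entailed — this follows by dropping conjuncts from the breaking event's description.
(c) Entailed — the original entails any weakening of itself; this just drops 'furtively'.
(d) Entailed — 'watch' is an activity; 'was watching' entails that some watching happened, so 'watched' holds.
(e) Not entailed — Ravi scrubbed the door, not the bowl; the bowl belongs to the breaking event.
(f) Entailed — this follows by dropping conjuncts from the scrubbing event's description.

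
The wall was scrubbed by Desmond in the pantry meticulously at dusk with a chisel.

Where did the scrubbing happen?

'in the pantry' marks the location of the scrubbing event.

in the pantry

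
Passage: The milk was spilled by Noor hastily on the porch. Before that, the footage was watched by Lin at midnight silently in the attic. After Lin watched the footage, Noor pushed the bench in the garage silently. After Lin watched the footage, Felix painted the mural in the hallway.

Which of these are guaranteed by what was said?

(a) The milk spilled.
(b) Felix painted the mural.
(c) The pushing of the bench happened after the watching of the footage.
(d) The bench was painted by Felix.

(a) Entailed — 'Noor spilled the milk' is causative; it entails the inchoative 'the milk spilled'.
(b) Entailed — the original entails any weakening of itself; this just drops 'in the hallway'.
(c) Entailed — the narrative places the watching before the pushing.
(d) Not entailed — Felix painted the mural, not the bench; the bench belongs to the pushing event.

(a), (b), (c)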